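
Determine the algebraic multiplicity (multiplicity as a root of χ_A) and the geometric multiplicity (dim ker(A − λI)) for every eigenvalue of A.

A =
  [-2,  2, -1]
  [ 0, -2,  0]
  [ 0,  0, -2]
λ = -2: alg = 3, geom = 2

Step 1 — factor the characteristic polynomial to read off the algebraic multiplicities:
  χ_A(x) = (x + 2)^3

Step 2 — compute geometric multiplicities via the rank-nullity identity g(λ) = n − rank(A − λI):
  rank(A − (-2)·I) = 1, so dim ker(A − (-2)·I) = n − 1 = 2

Summary:
  λ = -2: algebraic multiplicity = 3, geometric multiplicity = 2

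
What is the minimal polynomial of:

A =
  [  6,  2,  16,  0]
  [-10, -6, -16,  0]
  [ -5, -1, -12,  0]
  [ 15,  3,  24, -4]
x^2 + 8*x + 16

The characteristic polynomial is χ_A(x) = (x + 4)^4, so the eigenvalues are known. The minimal polynomial is
  m_A(x) = Π_λ (x − λ)^{k_λ}
where k_λ is the size of the *largest* Jordan block for λ (equivalently, the smallest k with (A − λI)^k v = 0 for every generalised eigenvector v of λ).

  λ = -4: largest Jordan block has size 2, contributing (x + 4)^2

So m_A(x) = (x + 4)^2 = x^2 + 8*x + 16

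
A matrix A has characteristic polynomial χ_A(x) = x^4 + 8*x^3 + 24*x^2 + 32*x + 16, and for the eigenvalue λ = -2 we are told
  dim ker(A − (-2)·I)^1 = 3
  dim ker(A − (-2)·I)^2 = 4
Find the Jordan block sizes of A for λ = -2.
Block sizes for λ = -2: [2, 1, 1]

From the dimensions of kernels of powers, the number of Jordan blocks of size at least j is d_j − d_{j−1} where d_j = dim ker(N^j) (with d_0 = 0). Computing the differences gives [3, 1].
The number of blocks of size exactly k is (#blocks of size ≥ k) − (#blocks of size ≥ k + 1), so the partition is: 2 block(s) of size 1, 1 block(s) of size 2.
In nonincreasing order the block sizes are [2, 1, 1].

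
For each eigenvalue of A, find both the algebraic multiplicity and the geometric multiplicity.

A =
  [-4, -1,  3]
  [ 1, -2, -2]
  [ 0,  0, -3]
λ = -3: alg = 3, geom = 1

Step 1 — factor the characteristic polynomial to read off the algebraic multiplicities:
  χ_A(x) = (x + 3)^3

Step 2 — compute geometric multiplicities via the rank-nullity identity g(λ) = n − rank(A − λI):
  rank(A − (-3)·I) = 2, so dim ker(A − (-3)·I) = n − 2 = 1

Summary:
  λ = -3: algebraic multiplicity = 3, geometric multiplicity = 1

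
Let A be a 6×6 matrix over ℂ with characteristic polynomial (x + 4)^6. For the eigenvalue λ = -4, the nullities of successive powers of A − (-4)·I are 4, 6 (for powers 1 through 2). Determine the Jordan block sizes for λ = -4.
Block sizes for λ = -4: [2, 2, 1, 1]

From the dimensions of kernels of powers, the number of Jordan blocks of size at least j is d_j − d_{j−1} where d_j = dim ker(N^j) (with d_0 = 0). Computing the differences gives [4, 2].
The number of blocks of size exactly k is (#blocks of size ≥ k) − (#blocks of size ≥ k + 1), so the partition is: 2 block(s) of size 1, 2 block(s) of size 2.
In nonincreasing order the block sizes are [2, 2, 1, 1].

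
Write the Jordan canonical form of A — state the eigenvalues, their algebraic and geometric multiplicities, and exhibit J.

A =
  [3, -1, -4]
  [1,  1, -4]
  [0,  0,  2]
J_2(2) ⊕ J_1(2)

The characteristic polynomial is
  det(x·I − A) = x^3 - 6*x^2 + 12*x - 8 = (x - 2)^3

Eigenvalues and multiplicities (the geometric multiplicity of λ is n − rank(A − λI), which equals the number of Jordan blocks for λ):
  λ = 2: algebraic multiplicity = 3, geometric multiplicity = 2

Determining the block sizes for each eigenvalue:
  λ = 2: 2 blocks summing to 3 forces exactly one block of size 2 and the rest size 1 → block sizes [2, 1]

Assembling the blocks gives a Jordan form
J =
  [2, 1, 0]
  [0, 2, 0]
  [0, 0, 2]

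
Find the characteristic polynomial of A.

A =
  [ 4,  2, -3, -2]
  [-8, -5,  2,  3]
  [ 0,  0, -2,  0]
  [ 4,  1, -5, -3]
x^4 + 6*x^3 + 12*x^2 + 8*x

Expanding det(x·I − A) (e.g. by cofactor expansion or by noting that A is similar to its Jordan form J, which has the same characteristic polynomial as A) gives
  χ_A(x) = x^4 + 6*x^3 + 12*x^2 + 8*x
which factors as x*(x + 2)^3. The eigenvalues (with algebraic multiplicities) are λ = -2 with multiplicity 3, λ = 0 with multiplicity 1.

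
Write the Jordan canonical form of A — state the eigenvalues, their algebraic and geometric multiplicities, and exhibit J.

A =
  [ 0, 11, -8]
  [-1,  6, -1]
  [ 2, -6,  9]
J_3(5)

The characteristic polynomial is
  det(x·I − A) = x^3 - 15*x^2 + 75*x - 125 = (x - 5)^3

Eigenvalues and multiplicities (the geometric multiplicity of λ is n − rank(A − λI), which equals the number of Jordan blocks for λ):
  λ = 5: algebraic multiplicity = 3, geometric multiplicity = 1

Determining the block sizes for each eigenvalue:
  λ = 5: one block (gm = 1), so the single block has size am = 3 → block sizes [3]

Assembling the blocks gives a Jordan form
J =
  [5, 1, 0]
  [0, 5, 1]
  [0, 0, 5]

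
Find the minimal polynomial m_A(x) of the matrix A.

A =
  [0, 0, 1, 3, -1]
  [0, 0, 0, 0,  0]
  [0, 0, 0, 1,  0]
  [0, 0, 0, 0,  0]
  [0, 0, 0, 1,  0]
x^2

The characteristic polynomial is χ_A(x) = x^5, so the eigenvalues are known. The minimal polynomial is
  m_A(x) = Π_λ (x − λ)^{k_λ}
where k_λ is the size of the *largest* Jordan block for λ (equivalently, the smallest k with (A − λI)^k v = 0 for every generalised eigenvector v of λ).

  λ = 0: largest Jordan block has size 2, contributing (x − 0)^2

So m_A(x) = x^2 = x^2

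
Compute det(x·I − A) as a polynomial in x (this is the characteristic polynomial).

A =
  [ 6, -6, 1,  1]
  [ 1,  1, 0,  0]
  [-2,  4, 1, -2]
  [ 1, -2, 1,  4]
x^4 - 12*x^3 + 54*x^2 - 108*x + 81

Expanding det(x·I − A) (e.g. by cofactor expansion or by noting that A is similar to its Jordan form J, which has the same characteristic polynomial as A) gives
  χ_A(x) = x^4 - 12*x^3 + 54*x^2 - 108*x + 81
which factors as (x - 3)^4. The eigenvalues (with algebraic multiplicities) are λ = 3 with multiplicity 4.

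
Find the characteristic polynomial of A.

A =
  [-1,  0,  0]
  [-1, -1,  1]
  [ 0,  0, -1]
x^3 + 3*x^2 + 3*x + 1

Expanding det(x·I − A) (e.g. by cofactor expansion or by noting that A is similar to its Jordan form J, which has the same characteristic polynomial as A) gives
  χ_A(x) = x^3 + 3*x^2 + 3*x + 1
which factors as (x + 1)^3. The eigenvalues (with algebraic multiplicities) are λ = -1 with multiplicity 3.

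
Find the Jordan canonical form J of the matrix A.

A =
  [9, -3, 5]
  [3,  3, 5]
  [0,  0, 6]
J_2(6) ⊕ J_1(6)

The characteristic polynomial is
  det(x·I − A) = x^3 - 18*x^2 + 108*x - 216 = (x - 6)^3

Eigenvalues and multiplicities (the geometric multiplicity of λ is n − rank(A − λI), which equals the number of Jordan blocks for λ):
  λ = 6: algebraic multiplicity = 3, geometric multiplicity = 2

Determining the block sizes for each eigenvalue:
  λ = 6: 2 blocks summing to 3 forces exactly one block of size 2 and the rest size 1 → block sizes [2, 1]

Assembling the blocks gives a Jordan form
J =
  [6, 1, 0]
  [0, 6, 0]
  [0, 0, 6]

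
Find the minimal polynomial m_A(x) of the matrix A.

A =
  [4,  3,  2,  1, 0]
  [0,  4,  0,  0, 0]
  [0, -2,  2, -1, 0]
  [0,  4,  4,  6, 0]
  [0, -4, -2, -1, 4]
x^2 - 8*x + 16

The characteristic polynomial is χ_A(x) = (x - 4)^5, so the eigenvalues are known. The minimal polynomial is
  m_A(x) = Π_λ (x − λ)^{k_λ}
where k_λ is the size of the *largest* Jordan block for λ (equivalently, the smallest k with (A − λI)^k v = 0 for every generalised eigenvector v of λ).

  λ = 4: largest Jordan block has size 2, contributing (x − 4)^2

So m_A(x) = (x - 4)^2 = x^2 - 8*x + 16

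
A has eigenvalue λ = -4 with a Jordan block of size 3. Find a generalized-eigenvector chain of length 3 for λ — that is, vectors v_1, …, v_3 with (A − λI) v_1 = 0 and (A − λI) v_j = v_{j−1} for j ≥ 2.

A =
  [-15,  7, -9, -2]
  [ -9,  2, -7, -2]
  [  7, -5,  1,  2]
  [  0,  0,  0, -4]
A Jordan chain for λ = -4 of length 3:
v_1 = (-5, -4, 3, 0)ᵀ
v_2 = (-11, -9, 7, 0)ᵀ
v_3 = (1, 0, 0, 0)ᵀ

Let N = A − (-4)·I. We want v_3 with N^3 v_3 = 0 but N^2 v_3 ≠ 0; then v_{j-1} := N · v_j for j = 3, …, 2.

Pick v_3 = (1, 0, 0, 0)ᵀ.
Then v_2 = N · v_3 = (-11, -9, 7, 0)ᵀ.
Then v_1 = N · v_2 = (-5, -4, 3, 0)ᵀ.

Sanity check: (A − (-4)·I) v_1 = (0, 0, 0, 0)ᵀ = 0. ✓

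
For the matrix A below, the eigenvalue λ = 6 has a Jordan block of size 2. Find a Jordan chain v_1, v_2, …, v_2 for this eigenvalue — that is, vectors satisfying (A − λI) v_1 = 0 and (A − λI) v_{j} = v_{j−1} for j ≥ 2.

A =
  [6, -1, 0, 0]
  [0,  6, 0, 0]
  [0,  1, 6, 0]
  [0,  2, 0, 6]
A Jordan chain for λ = 6 of length 2:
v_1 = (-1, 0, 1, 2)ᵀ
v_2 = (0, 1, 0, 0)ᵀ

Let N = A − (6)·I. We want v_2 with N^2 v_2 = 0 but N^1 v_2 ≠ 0; then v_{j-1} := N · v_j for j = 2, …, 2.

Pick v_2 = (0, 1, 0, 0)ᵀ.
Then v_1 = N · v_2 = (-1, 0, 1, 2)ᵀ.

Sanity check: (A − (6)·I) v_1 = (0, 0, 0, 0)ᵀ = 0. ✓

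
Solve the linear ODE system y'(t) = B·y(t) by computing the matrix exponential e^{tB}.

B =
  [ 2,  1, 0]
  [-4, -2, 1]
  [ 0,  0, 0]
e^{tB} =
  [2*t + 1, t, t^2/2]
  [-4*t, 1 - 2*t, -t^2 + t]
  [0, 0, 1]

Strategy: write B = P · J · P⁻¹ where J is a Jordan canonical form, so e^{tB} = P · e^{tJ} · P⁻¹, and e^{tJ} can be computed block-by-block.

B has Jordan form
J =
  [0, 1, 0]
  [0, 0, 1]
  [0, 0, 0]
(up to reordering of blocks).

Per-block formulas:
  For a 3×3 Jordan block J_3(0): exp(t · J_3(0)) = e^(0t)·(I + t·N + (t^2/2)·N^2), where N is the 3×3 nilpotent shift.

After assembling e^{tJ} and conjugating by P, we get:

e^{tB} =
  [2*t + 1, t, t^2/2]
  [-4*t, 1 - 2*t, -t^2 + t]
  [0, 0, 1]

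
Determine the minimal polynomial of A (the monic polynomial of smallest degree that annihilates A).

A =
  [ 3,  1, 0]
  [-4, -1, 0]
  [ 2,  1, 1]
x^2 - 2*x + 1

The characteristic polynomial is χ_A(x) = (x - 1)^3, so the eigenvalues are known. The minimal polynomial is
  m_A(x) = Π_λ (x − λ)^{k_λ}
where k_λ is the size of the *largest* Jordan block for λ (equivalently, the smallest k with (A − λI)^k v = 0 for every generalised eigenvector v of λ).

  λ = 1: largest Jordan block has size 2, contributing (x − 1)^2

So m_A(x) = (x - 1)^2 = x^2 - 2*x + 1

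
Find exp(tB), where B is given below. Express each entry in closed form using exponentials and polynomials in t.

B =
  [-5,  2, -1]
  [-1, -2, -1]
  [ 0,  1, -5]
e^{tB} =
  [-t^2*exp(-4*t)/2 - t*exp(-4*t) + exp(-4*t), t^2*exp(-4*t)/2 + 2*t*exp(-4*t), -t*exp(-4*t)]
  [-t^2*exp(-4*t)/2 - t*exp(-4*t), t^2*exp(-4*t)/2 + 2*t*exp(-4*t) + exp(-4*t), -t*exp(-4*t)]
  [-t^2*exp(-4*t)/2, t^2*exp(-4*t)/2 + t*exp(-4*t), -t*exp(-4*t) + exp(-4*t)]

Strategy: write B = P · J · P⁻¹ where J is a Jordan canonical form, so e^{tB} = P · e^{tJ} · P⁻¹, and e^{tJ} can be computed block-by-block.

B has Jordan form
J =
  [-4,  1,  0]
  [ 0, -4,  1]
  [ 0,  0, -4]
(up to reordering of blocks).

Per-block formulas:
  For a 3×3 Jordan block J_3(-4): exp(t · J_3(-4)) = e^(-4t)·(I + t·N + (t^2/2)·N^2), where N is the 3×3 nilpotent shift.

After assembling e^{tJ} and conjugating by P, we get:

e^{tB} =
  [-t^2*exp(-4*t)/2 - t*exp(-4*t) + exp(-4*t), t^2*exp(-4*t)/2 + 2*t*exp(-4*t), -t*exp(-4*t)]
  [-t^2*exp(-4*t)/2 - t*exp(-4*t), t^2*exp(-4*t)/2 + 2*t*exp(-4*t) + exp(-4*t), -t*exp(-4*t)]
  [-t^2*exp(-4*t)/2, t^2*exp(-4*t)/2 + t*exp(-4*t), -t*exp(-4*t) + exp(-4*t)]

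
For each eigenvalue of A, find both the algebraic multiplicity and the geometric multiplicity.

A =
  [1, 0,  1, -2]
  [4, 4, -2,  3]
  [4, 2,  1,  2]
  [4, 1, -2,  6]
λ = 3: alg = 4, geom = 2

Step 1 — factor the characteristic polynomial to read off the algebraic multiplicities:
  χ_A(x) = (x - 3)^4

Step 2 — compute geometric multiplicities via the rank-nullity identity g(λ) = n − rank(A − λI):
  rank(A − (3)·I) = 2, so dim ker(A − (3)·I) = n − 2 = 2

Summary:
  λ = 3: algebraic multiplicity = 4, geometric multiplicity = 2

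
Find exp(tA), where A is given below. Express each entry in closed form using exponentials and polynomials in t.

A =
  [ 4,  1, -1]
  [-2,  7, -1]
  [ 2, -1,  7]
e^{tA} =
  [-2*t*exp(6*t) + exp(6*t), t*exp(6*t), -t*exp(6*t)]
  [-2*t*exp(6*t), t*exp(6*t) + exp(6*t), -t*exp(6*t)]
  [2*t*exp(6*t), -t*exp(6*t), t*exp(6*t) + exp(6*t)]

Strategy: write A = P · J · P⁻¹ where J is a Jordan canonical form, so e^{tA} = P · e^{tJ} · P⁻¹, and e^{tJ} can be computed block-by-block.

A has Jordan form
J =
  [6, 1, 0]
  [0, 6, 0]
  [0, 0, 6]
(up to reordering of blocks).

Per-block formulas:
  For a 2×2 Jordan block J_2(6): exp(t · J_2(6)) = e^(6t)·(I + t·N), where N is the 2×2 nilpotent shift.
  For a 1×1 block at λ = 6: exp(t · [6]) = [e^(6t)].

After assembling e^{tJ} and conjugating by P, we get:

e^{tA} =
  [-2*t*exp(6*t) + exp(6*t), t*exp(6*t), -t*exp(6*t)]
  [-2*t*exp(6*t), t*exp(6*t) + exp(6*t), -t*exp(6*t)]
  [2*t*exp(6*t), -t*exp(6*t), t*exp(6*t) + exp(6*t)]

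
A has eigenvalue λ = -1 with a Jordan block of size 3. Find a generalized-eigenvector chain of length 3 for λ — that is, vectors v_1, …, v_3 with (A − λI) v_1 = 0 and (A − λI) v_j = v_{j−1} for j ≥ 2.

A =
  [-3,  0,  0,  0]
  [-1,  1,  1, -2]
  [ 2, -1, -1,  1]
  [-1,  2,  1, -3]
A Jordan chain for λ = -1 of length 3:
v_1 = (0, -1, 0, -1)ᵀ
v_2 = (0, 2, -1, 2)ᵀ
v_3 = (0, 1, 0, 0)ᵀ

Let N = A − (-1)·I. We want v_3 with N^3 v_3 = 0 but N^2 v_3 ≠ 0; then v_{j-1} := N · v_j for j = 3, …, 2.

Pick v_3 = (0, 1, 0, 0)ᵀ.
Then v_2 = N · v_3 = (0, 2, -1, 2)ᵀ.
Then v_1 = N · v_2 = (0, -1, 0, -1)ᵀ.

Sanity check: (A − (-1)·I) v_1 = (0, 0, 0, 0)ᵀ = 0. ✓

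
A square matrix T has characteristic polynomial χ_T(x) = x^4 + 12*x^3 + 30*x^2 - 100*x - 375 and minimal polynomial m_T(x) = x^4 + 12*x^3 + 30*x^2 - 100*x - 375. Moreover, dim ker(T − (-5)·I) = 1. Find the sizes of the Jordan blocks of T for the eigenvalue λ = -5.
Block sizes for λ = -5: [3]

Step 1 — from the characteristic polynomial, algebraic multiplicity of λ = -5 is 3. From dim ker(T − (-5)·I) = 1, there are exactly 1 Jordan blocks for λ = -5.
Step 2 — from the minimal polynomial, the factor (x + 5)^3 tells us the largest block for λ = -5 has size 3.
Step 3 — with total size 3, 1 blocks, and largest block 3, the block sizes (in nonincreasing order) are [3].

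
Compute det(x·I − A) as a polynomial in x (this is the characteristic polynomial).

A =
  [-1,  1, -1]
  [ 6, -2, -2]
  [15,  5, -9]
x^3 + 12*x^2 + 48*x + 64

Expanding det(x·I − A) (e.g. by cofactor expansion or by noting that A is similar to its Jordan form J, which has the same characteristic polynomial as A) gives
  χ_A(x) = x^3 + 12*x^2 + 48*x + 64
which factors as (x + 4)^3. The eigenvalues (with algebraic multiplicities) are λ = -4 with multiplicity 3.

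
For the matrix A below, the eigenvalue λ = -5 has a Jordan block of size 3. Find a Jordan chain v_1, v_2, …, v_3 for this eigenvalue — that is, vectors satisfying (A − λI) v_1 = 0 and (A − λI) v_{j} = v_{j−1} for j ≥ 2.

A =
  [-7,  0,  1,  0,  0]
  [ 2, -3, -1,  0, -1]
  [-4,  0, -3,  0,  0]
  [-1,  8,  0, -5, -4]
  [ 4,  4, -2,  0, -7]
A Jordan chain for λ = -5 of length 3:
v_1 = (0, 0, 0, 2, 0)ᵀ
v_2 = (-2, 2, -4, -1, 4)ᵀ
v_3 = (1, 0, 0, 0, 0)ᵀ

Let N = A − (-5)·I. We want v_3 with N^3 v_3 = 0 but N^2 v_3 ≠ 0; then v_{j-1} := N · v_j for j = 3, …, 2.

Pick v_3 = (1, 0, 0, 0, 0)ᵀ.
Then v_2 = N · v_3 = (-2, 2, -4, -1, 4)ᵀ.
Then v_1 = N · v_2 = (0, 0, 0, 2, 0)ᵀ.

Sanity check: (A − (-5)·I) v_1 = (0, 0, 0, 0, 0)ᵀ = 0. ✓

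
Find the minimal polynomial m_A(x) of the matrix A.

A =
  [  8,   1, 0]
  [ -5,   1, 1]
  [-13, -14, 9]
x^3 - 18*x^2 + 108*x - 216

The characteristic polynomial is χ_A(x) = (x - 6)^3, so the eigenvalues are known. The minimal polynomial is
  m_A(x) = Π_λ (x − λ)^{k_λ}
where k_λ is the size of the *largest* Jordan block for λ (equivalently, the smallest k with (A − λI)^k v = 0 for every generalised eigenvector v of λ).

  λ = 6: largest Jordan block has size 3, contributing (x − 6)^3

So m_A(x) = (x - 6)^3 = x^3 - 18*x^2 + 108*x - 216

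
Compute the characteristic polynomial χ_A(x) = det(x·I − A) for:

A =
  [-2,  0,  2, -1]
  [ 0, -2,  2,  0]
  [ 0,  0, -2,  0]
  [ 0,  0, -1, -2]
x^4 + 8*x^3 + 24*x^2 + 32*x + 16

Expanding det(x·I − A) (e.g. by cofactor expansion or by noting that A is similar to its Jordan form J, which has the same characteristic polynomial as A) gives
  χ_A(x) = x^4 + 8*x^3 + 24*x^2 + 32*x + 16
which factors as (x + 2)^4. The eigenvalues (with algebraic multiplicities) are λ = -2 with multiplicity 4.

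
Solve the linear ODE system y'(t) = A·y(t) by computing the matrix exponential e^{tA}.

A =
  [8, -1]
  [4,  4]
e^{tA} =
  [2*t*exp(6*t) + exp(6*t), -t*exp(6*t)]
  [4*t*exp(6*t), -2*t*exp(6*t) + exp(6*t)]

Strategy: write A = P · J · P⁻¹ where J is a Jordan canonical form, so e^{tA} = P · e^{tJ} · P⁻¹, and e^{tJ} can be computed block-by-block.

A has Jordan form
J =
  [6, 1]
  [0, 6]
(up to reordering of blocks).

Per-block formulas:
  For a 2×2 Jordan block J_2(6): exp(t · J_2(6)) = e^(6t)·(I + t·N), where N is the 2×2 nilpotent shift.

After assembling e^{tJ} and conjugating by P, we get:

e^{tA} =
  [2*t*exp(6*t) + exp(6*t), -t*exp(6*t)]
  [4*t*exp(6*t), -2*t*exp(6*t) + exp(6*t)]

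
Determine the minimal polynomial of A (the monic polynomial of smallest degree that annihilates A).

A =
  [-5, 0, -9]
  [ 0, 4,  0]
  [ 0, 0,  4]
x^2 + x - 20

The characteristic polynomial is χ_A(x) = (x - 4)^2*(x + 5), so the eigenvalues are known. The minimal polynomial is
  m_A(x) = Π_λ (x − λ)^{k_λ}
where k_λ is the size of the *largest* Jordan block for λ (equivalently, the smallest k with (A − λI)^k v = 0 for every generalised eigenvector v of λ).

  λ = -5: largest Jordan block has size 1, contributing (x + 5)
  λ = 4: largest Jordan block has size 1, contributing (x − 4)

So m_A(x) = (x - 4)*(x + 5) = x^2 + x - 20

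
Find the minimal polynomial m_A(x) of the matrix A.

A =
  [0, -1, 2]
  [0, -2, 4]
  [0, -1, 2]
x^2

The characteristic polynomial is χ_A(x) = x^3, so the eigenvalues are known. The minimal polynomial is
  m_A(x) = Π_λ (x − λ)^{k_λ}
where k_λ is the size of the *largest* Jordan block for λ (equivalently, the smallest k with (A − λI)^k v = 0 for every generalised eigenvector v of λ).

  λ = 0: largest Jordan block has size 2, contributing (x − 0)^2

So m_A(x) = x^2 = x^2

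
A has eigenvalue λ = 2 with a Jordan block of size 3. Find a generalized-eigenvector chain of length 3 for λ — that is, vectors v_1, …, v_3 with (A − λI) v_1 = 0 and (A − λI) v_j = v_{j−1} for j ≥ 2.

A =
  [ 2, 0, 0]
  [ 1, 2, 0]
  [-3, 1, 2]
A Jordan chain for λ = 2 of length 3:
v_1 = (0, 0, 1)ᵀ
v_2 = (0, 1, -3)ᵀ
v_3 = (1, 0, 0)ᵀ

Let N = A − (2)·I. We want v_3 with N^3 v_3 = 0 but N^2 v_3 ≠ 0; then v_{j-1} := N · v_j for j = 3, …, 2.

Pick v_3 = (1, 0, 0)ᵀ.
Then v_2 = N · v_3 = (0, 1, -3)ᵀ.
Then v_1 = N · v_2 = (0, 0, 1)ᵀ.

Sanity check: (A − (2)·I) v_1 = (0, 0, 0)ᵀ = 0. ✓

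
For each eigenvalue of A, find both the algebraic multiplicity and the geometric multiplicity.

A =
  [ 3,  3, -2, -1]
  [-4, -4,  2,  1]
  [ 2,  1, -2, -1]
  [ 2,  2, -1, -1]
λ = -1: alg = 4, geom = 2

Step 1 — factor the characteristic polynomial to read off the algebraic multiplicities:
  χ_A(x) = (x + 1)^4

Step 2 — compute geometric multiplicities via the rank-nullity identity g(λ) = n − rank(A − λI):
  rank(A − (-1)·I) = 2, so dim ker(A − (-1)·I) = n − 2 = 2

Summary:
  λ = -1: algebraic multiplicity = 4, geometric multiplicity = 2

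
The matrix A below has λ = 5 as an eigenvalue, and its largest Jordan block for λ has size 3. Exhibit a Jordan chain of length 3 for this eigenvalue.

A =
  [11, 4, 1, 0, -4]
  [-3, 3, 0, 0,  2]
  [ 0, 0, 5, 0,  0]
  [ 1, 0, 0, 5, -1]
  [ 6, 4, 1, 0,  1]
A Jordan chain for λ = 5 of length 3:
v_1 = (2, -1, 0, 0, 2)ᵀ
v_2 = (1, 0, 0, 0, 1)ᵀ
v_3 = (0, 0, 1, 0, 0)ᵀ

Let N = A − (5)·I. We want v_3 with N^3 v_3 = 0 but N^2 v_3 ≠ 0; then v_{j-1} := N · v_j for j = 3, …, 2.

Pick v_3 = (0, 0, 1, 0, 0)ᵀ.
Then v_2 = N · v_3 = (1, 0, 0, 0, 1)ᵀ.
Then v_1 = N · v_2 = (2, -1, 0, 0, 2)ᵀ.

Sanity check: (A − (5)·I) v_1 = (0, 0, 0, 0, 0)ᵀ = 0. ✓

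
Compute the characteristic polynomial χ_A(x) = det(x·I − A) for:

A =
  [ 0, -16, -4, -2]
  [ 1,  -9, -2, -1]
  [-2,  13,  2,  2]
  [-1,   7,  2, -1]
x^4 + 8*x^3 + 24*x^2 + 32*x + 16

Expanding det(x·I − A) (e.g. by cofactor expansion or by noting that A is similar to its Jordan form J, which has the same characteristic polynomial as A) gives
  χ_A(x) = x^4 + 8*x^3 + 24*x^2 + 32*x + 16
which factors as (x + 2)^4. The eigenvalues (with algebraic multiplicities) are λ = -2 with multiplicity 4.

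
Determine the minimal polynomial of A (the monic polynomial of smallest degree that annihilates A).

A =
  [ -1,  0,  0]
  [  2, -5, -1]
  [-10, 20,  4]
x^2 + x

The characteristic polynomial is χ_A(x) = x*(x + 1)^2, so the eigenvalues are known. The minimal polynomial is
  m_A(x) = Π_λ (x − λ)^{k_λ}
where k_λ is the size of the *largest* Jordan block for λ (equivalently, the smallest k with (A − λI)^k v = 0 for every generalised eigenvector v of λ).

  λ = -1: largest Jordan block has size 1, contributing (x + 1)
  λ = 0: largest Jordan block has size 1, contributing (x − 0)

So m_A(x) = x*(x + 1) = x^2 + x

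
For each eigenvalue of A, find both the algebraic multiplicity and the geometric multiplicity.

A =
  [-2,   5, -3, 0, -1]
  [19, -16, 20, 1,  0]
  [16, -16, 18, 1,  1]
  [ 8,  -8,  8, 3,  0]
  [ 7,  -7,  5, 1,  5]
λ = -5: alg = 1, geom = 1; λ = 3: alg = 3, geom = 1; λ = 4: alg = 1, geom = 1

Step 1 — factor the characteristic polynomial to read off the algebraic multiplicities:
  χ_A(x) = (x - 4)*(x - 3)^3*(x + 5)

Step 2 — compute geometric multiplicities via the rank-nullity identity g(λ) = n − rank(A − λI):
  rank(A − (-5)·I) = 4, so dim ker(A − (-5)·I) = n − 4 = 1
  rank(A − (3)·I) = 4, so dim ker(A − (3)·I) = n − 4 = 1
  rank(A − (4)·I) = 4, so dim ker(A − (4)·I) = n − 4 = 1

Summary:
  λ = -5: algebraic multiplicity = 1, geometric multiplicity = 1
  λ = 3: algebraic multiplicity = 3, geometric multiplicity = 1
  λ = 4: algebraic multiplicity = 1, geometric multiplicity = 1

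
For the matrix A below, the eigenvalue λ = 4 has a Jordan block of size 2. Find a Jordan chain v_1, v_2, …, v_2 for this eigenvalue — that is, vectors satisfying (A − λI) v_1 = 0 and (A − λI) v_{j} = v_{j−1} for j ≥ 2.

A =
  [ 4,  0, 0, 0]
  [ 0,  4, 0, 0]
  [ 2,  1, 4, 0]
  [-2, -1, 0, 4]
A Jordan chain for λ = 4 of length 2:
v_1 = (0, 0, 2, -2)ᵀ
v_2 = (1, 0, 0, 0)ᵀ

Let N = A − (4)·I. We want v_2 with N^2 v_2 = 0 but N^1 v_2 ≠ 0; then v_{j-1} := N · v_j for j = 2, …, 2.

Pick v_2 = (1, 0, 0, 0)ᵀ.
Then v_1 = N · v_2 = (0, 0, 2, -2)ᵀ.

Sanity check: (A − (4)·I) v_1 = (0, 0, 0, 0)ᵀ = 0. ✓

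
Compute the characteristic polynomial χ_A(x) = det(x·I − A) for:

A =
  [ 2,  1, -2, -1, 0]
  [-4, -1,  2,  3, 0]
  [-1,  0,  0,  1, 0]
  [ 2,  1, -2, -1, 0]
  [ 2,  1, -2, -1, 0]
x^5

Expanding det(x·I − A) (e.g. by cofactor expansion or by noting that A is similar to its Jordan form J, which has the same characteristic polynomial as A) gives
  χ_A(x) = x^5
which factors as x^5. The eigenvalues (with algebraic multiplicities) are λ = 0 with multiplicity 5.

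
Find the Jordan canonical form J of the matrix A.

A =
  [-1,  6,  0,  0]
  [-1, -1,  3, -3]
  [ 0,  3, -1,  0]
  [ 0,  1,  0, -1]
J_3(-1) ⊕ J_1(-1)

The characteristic polynomial is
  det(x·I − A) = x^4 + 4*x^3 + 6*x^2 + 4*x + 1 = (x + 1)^4

Eigenvalues and multiplicities (the geometric multiplicity of λ is n − rank(A − λI), which equals the number of Jordan blocks for λ):
  λ = -1: algebraic multiplicity = 4, geometric multiplicity = 2

Determining the block sizes for each eigenvalue:
  λ = -1: with am = 4 and gm = 2, the partition is not yet determined (e.g. several partitions of 4 into 2 parts exist). Let N = A − (-1)·I. Computing rank(N^1) = 2, rank(N^2) = 1, rank(N^3) = 0; the number of blocks of size ≥ j is rank(N^{j−1}) − rank(N^j), giving [2, 1, 1]. So we have 1 block(s) of size 3, 1 block(s) of size 1 → block sizes [3, 1]

Assembling the blocks gives a Jordan form
J =
  [-1,  1,  0,  0]
  [ 0, -1,  1,  0]
  [ 0,  0, -1,  0]
  [ 0,  0,  0, -1]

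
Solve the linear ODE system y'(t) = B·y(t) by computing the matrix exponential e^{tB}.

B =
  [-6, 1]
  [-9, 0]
e^{tB} =
  [-3*t*exp(-3*t) + exp(-3*t), t*exp(-3*t)]
  [-9*t*exp(-3*t), 3*t*exp(-3*t) + exp(-3*t)]

Strategy: write B = P · J · P⁻¹ where J is a Jordan canonical form, so e^{tB} = P · e^{tJ} · P⁻¹, and e^{tJ} can be computed block-by-block.

B has Jordan form
J =
  [-3,  1]
  [ 0, -3]
(up to reordering of blocks).

Per-block formulas:
  For a 2×2 Jordan block J_2(-3): exp(t · J_2(-3)) = e^(-3t)·(I + t·N), where N is the 2×2 nilpotent shift.

After assembling e^{tJ} and conjugating by P, we get:

e^{tB} =
  [-3*t*exp(-3*t) + exp(-3*t), t*exp(-3*t)]
  [-9*t*exp(-3*t), 3*t*exp(-3*t) + exp(-3*t)]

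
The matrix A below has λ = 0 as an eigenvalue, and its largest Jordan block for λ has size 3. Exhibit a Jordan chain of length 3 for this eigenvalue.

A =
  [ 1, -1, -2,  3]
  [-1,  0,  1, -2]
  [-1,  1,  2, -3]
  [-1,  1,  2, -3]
A Jordan chain for λ = 0 of length 3:
v_1 = (1, 0, -1, -1)ᵀ
v_2 = (1, -1, -1, -1)ᵀ
v_3 = (1, 0, 0, 0)ᵀ

Let N = A − (0)·I. We want v_3 with N^3 v_3 = 0 but N^2 v_3 ≠ 0; then v_{j-1} := N · v_j for j = 3, …, 2.

Pick v_3 = (1, 0, 0, 0)ᵀ.
Then v_2 = N · v_3 = (1, -1, -1, -1)ᵀ.
Then v_1 = N · v_2 = (1, 0, -1, -1)ᵀ.

Sanity check: (A − (0)·I) v_1 = (0, 0, 0, 0)ᵀ = 0. ✓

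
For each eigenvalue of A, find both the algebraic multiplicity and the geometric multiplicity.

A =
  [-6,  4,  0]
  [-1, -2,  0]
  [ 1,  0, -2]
λ = -4: alg = 2, geom = 1; λ = -2: alg = 1, geom = 1

Step 1 — factor the characteristic polynomial to read off the algebraic multiplicities:
  χ_A(x) = (x + 2)*(x + 4)^2

Step 2 — compute geometric multiplicities via the rank-nullity identity g(λ) = n − rank(A − λI):
  rank(A − (-4)·I) = 2, so dim ker(A − (-4)·I) = n − 2 = 1
  rank(A − (-2)·I) = 2, so dim ker(A − (-2)·I) = n − 2 = 1

Summary:
  λ = -4: algebraic multiplicity = 2, geometric multiplicity = 1
  λ = -2: algebraic multiplicity = 1, geometric multiplicity = 1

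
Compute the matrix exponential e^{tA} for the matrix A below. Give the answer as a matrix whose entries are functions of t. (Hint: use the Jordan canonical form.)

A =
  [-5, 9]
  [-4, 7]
e^{tA} =
  [-6*t*exp(t) + exp(t), 9*t*exp(t)]
  [-4*t*exp(t), 6*t*exp(t) + exp(t)]

Strategy: write A = P · J · P⁻¹ where J is a Jordan canonical form, so e^{tA} = P · e^{tJ} · P⁻¹, and e^{tJ} can be computed block-by-block.

A has Jordan form
J =
  [1, 1]
  [0, 1]
(up to reordering of blocks).

Per-block formulas:
  For a 2×2 Jordan block J_2(1): exp(t · J_2(1)) = e^(1t)·(I + t·N), where N is the 2×2 nilpotent shift.

After assembling e^{tJ} and conjugating by P, we get:

e^{tA} =
  [-6*t*exp(t) + exp(t), 9*t*exp(t)]
  [-4*t*exp(t), 6*t*exp(t) + exp(t)]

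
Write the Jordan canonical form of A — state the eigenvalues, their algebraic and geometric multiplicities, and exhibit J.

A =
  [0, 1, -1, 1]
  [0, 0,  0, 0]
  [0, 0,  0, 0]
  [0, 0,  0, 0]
J_2(0) ⊕ J_1(0) ⊕ J_1(0)

The characteristic polynomial is
  det(x·I − A) = x^4

Eigenvalues and multiplicities (the geometric multiplicity of λ is n − rank(A − λI), which equals the number of Jordan blocks for λ):
  λ = 0: algebraic multiplicity = 4, geometric multiplicity = 3

Determining the block sizes for each eigenvalue:
  λ = 0: 3 blocks summing to 4 forces exactly one block of size 2 and the rest size 1 → block sizes [2, 1, 1]

Assembling the blocks gives a Jordan form
J =
  [0, 1, 0, 0]
  [0, 0, 0, 0]
  [0, 0, 0, 0]
  [0, 0, 0, 0]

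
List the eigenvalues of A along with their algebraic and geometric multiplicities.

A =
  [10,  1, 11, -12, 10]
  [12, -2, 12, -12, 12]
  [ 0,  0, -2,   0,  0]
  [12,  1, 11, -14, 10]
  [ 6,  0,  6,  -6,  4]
λ = -2: alg = 4, geom = 3; λ = 4: alg = 1, geom = 1

Step 1 — factor the characteristic polynomial to read off the algebraic multiplicities:
  χ_A(x) = (x - 4)*(x + 2)^4

Step 2 — compute geometric multiplicities via the rank-nullity identity g(λ) = n − rank(A − λI):
  rank(A − (-2)·I) = 2, so dim ker(A − (-2)·I) = n − 2 = 3
  rank(A − (4)·I) = 4, so dim ker(A − (4)·I) = n − 4 = 1

Summary:
  λ = -2: algebraic multiplicity = 4, geometric multiplicity = 3
  λ = 4: algebraic multiplicity = 1, geometric multiplicity = 1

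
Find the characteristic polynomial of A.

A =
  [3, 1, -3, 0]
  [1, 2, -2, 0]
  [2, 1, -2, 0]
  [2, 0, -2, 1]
x^4 - 4*x^3 + 6*x^2 - 4*x + 1

Expanding det(x·I − A) (e.g. by cofactor expansion or by noting that A is similar to its Jordan form J, which has the same characteristic polynomial as A) gives
  χ_A(x) = x^4 - 4*x^3 + 6*x^2 - 4*x + 1
which factors as (x - 1)^4. The eigenvalues (with algebraic multiplicities) are λ = 1 with multiplicity 4.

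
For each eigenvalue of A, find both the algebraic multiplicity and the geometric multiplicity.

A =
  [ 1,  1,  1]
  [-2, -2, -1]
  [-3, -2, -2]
λ = -1: alg = 3, geom = 1

Step 1 — factor the characteristic polynomial to read off the algebraic multiplicities:
  χ_A(x) = (x + 1)^3

Step 2 — compute geometric multiplicities via the rank-nullity identity g(λ) = n − rank(A − λI):
  rank(A − (-1)·I) = 2, so dim ker(A − (-1)·I) = n − 2 = 1

Summary:
  λ = -1: algebraic multiplicity = 3, geometric multiplicity = 1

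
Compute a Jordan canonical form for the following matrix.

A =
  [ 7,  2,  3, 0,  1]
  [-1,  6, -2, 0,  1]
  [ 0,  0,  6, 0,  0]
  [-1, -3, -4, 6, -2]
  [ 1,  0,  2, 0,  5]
J_3(6) ⊕ J_2(6)

The characteristic polynomial is
  det(x·I − A) = x^5 - 30*x^4 + 360*x^3 - 2160*x^2 + 6480*x - 7776 = (x - 6)^5

Eigenvalues and multiplicities (the geometric multiplicity of λ is n − rank(A − λI), which equals the number of Jordan blocks for λ):
  λ = 6: algebraic multiplicity = 5, geometric multiplicity = 2

Determining the block sizes for each eigenvalue:
  λ = 6: with am = 5 and gm = 2, the partition is not yet determined (e.g. several partitions of 5 into 2 parts exist). Let N = A − (6)·I. Computing rank(N^1) = 3, rank(N^2) = 1, rank(N^3) = 0; the number of blocks of size ≥ j is rank(N^{j−1}) − rank(N^j), giving [2, 2, 1]. So we have 1 block(s) of size 3, 1 block(s) of size 2 → block sizes [3, 2]

Assembling the blocks gives a Jordan form
J =
  [6, 1, 0, 0, 0]
  [0, 6, 1, 0, 0]
  [0, 0, 6, 0, 0]
  [0, 0, 0, 6, 1]
  [0, 0, 0, 0, 6]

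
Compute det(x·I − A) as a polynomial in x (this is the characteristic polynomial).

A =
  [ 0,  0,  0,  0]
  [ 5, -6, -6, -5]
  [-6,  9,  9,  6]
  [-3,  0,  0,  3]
x^4 - 6*x^3 + 9*x^2

Expanding det(x·I − A) (e.g. by cofactor expansion or by noting that A is similar to its Jordan form J, which has the same characteristic polynomial as A) gives
  χ_A(x) = x^4 - 6*x^3 + 9*x^2
which factors as x^2*(x - 3)^2. The eigenvalues (with algebraic multiplicities) are λ = 0 with multiplicity 2, λ = 3 with multiplicity 2.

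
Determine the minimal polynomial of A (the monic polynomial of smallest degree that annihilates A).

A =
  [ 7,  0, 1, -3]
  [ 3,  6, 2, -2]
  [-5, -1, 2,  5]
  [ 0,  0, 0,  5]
x^3 - 15*x^2 + 75*x - 125

The characteristic polynomial is χ_A(x) = (x - 5)^4, so the eigenvalues are known. The minimal polynomial is
  m_A(x) = Π_λ (x − λ)^{k_λ}
where k_λ is the size of the *largest* Jordan block for λ (equivalently, the smallest k with (A − λI)^k v = 0 for every generalised eigenvector v of λ).

  λ = 5: largest Jordan block has size 3, contributing (x − 5)^3

So m_A(x) = (x - 5)^3 = x^3 - 15*x^2 + 75*x - 125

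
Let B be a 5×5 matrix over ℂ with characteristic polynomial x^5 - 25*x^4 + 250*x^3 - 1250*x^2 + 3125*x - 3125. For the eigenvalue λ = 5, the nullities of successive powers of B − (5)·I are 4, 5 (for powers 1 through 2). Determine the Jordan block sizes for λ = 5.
Block sizes for λ = 5: [2, 1, 1, 1]

From the dimensions of kernels of powers, the number of Jordan blocks of size at least j is d_j − d_{j−1} where d_j = dim ker(N^j) (with d_0 = 0). Computing the differences gives [4, 1].
The number of blocks of size exactly k is (#blocks of size ≥ k) − (#blocks of size ≥ k + 1), so the partition is: 3 block(s) of size 1, 1 block(s) of size 2.
In nonincreasing order the block sizes are [2, 1, 1, 1].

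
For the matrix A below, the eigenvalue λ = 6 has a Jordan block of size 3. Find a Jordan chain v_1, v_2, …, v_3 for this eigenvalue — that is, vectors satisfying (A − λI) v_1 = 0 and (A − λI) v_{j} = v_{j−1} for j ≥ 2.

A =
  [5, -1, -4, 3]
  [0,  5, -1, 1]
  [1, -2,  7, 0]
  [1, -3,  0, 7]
A Jordan chain for λ = 6 of length 3:
v_1 = (1, 0, -1, -1)ᵀ
v_2 = (-1, -1, -2, -3)ᵀ
v_3 = (0, 1, 0, 0)ᵀ

Let N = A − (6)·I. We want v_3 with N^3 v_3 = 0 but N^2 v_3 ≠ 0; then v_{j-1} := N · v_j for j = 3, …, 2.

Pick v_3 = (0, 1, 0, 0)ᵀ.
Then v_2 = N · v_3 = (-1, -1, -2, -3)ᵀ.
Then v_1 = N · v_2 = (1, 0, -1, -1)ᵀ.

Sanity check: (A − (6)·I) v_1 = (0, 0, 0, 0)ᵀ = 0. ✓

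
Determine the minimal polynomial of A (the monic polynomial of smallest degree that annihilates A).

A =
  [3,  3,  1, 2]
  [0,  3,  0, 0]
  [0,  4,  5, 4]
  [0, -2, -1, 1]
x^2 - 6*x + 9

The characteristic polynomial is χ_A(x) = (x - 3)^4, so the eigenvalues are known. The minimal polynomial is
  m_A(x) = Π_λ (x − λ)^{k_λ}
where k_λ is the size of the *largest* Jordan block for λ (equivalently, the smallest k with (A − λI)^k v = 0 for every generalised eigenvector v of λ).

  λ = 3: largest Jordan block has size 2, contributing (x − 3)^2

So m_A(x) = (x - 3)^2 = x^2 - 6*x + 9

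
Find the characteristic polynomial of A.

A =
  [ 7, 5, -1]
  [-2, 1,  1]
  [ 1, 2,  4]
x^3 - 12*x^2 + 48*x - 64

Expanding det(x·I − A) (e.g. by cofactor expansion or by noting that A is similar to its Jordan form J, which has the same characteristic polynomial as A) gives
  χ_A(x) = x^3 - 12*x^2 + 48*x - 64
which factors as (x - 4)^3. The eigenvalues (with algebraic multiplicities) are λ = 4 with multiplicity 3.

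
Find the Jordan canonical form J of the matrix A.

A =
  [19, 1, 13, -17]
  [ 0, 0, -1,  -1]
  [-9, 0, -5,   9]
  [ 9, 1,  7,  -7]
J_2(1) ⊕ J_1(1) ⊕ J_1(4)

The characteristic polynomial is
  det(x·I − A) = x^4 - 7*x^3 + 15*x^2 - 13*x + 4 = (x - 4)*(x - 1)^3

Eigenvalues and multiplicities (the geometric multiplicity of λ is n − rank(A − λI), which equals the number of Jordan blocks for λ):
  λ = 1: algebraic multiplicity = 3, geometric multiplicity = 2
  λ = 4: algebraic multiplicity = 1, geometric multiplicity = 1

Determining the block sizes for each eigenvalue:
  λ = 1: 2 blocks summing to 3 forces exactly one block of size 2 and the rest size 1 → block sizes [2, 1]
  λ = 4: one block (gm = 1), so the single block has size am = 1 → block sizes [1]

Assembling the blocks gives a Jordan form
J =
  [1, 1, 0, 0]
  [0, 1, 0, 0]
  [0, 0, 1, 0]
  [0, 0, 0, 4]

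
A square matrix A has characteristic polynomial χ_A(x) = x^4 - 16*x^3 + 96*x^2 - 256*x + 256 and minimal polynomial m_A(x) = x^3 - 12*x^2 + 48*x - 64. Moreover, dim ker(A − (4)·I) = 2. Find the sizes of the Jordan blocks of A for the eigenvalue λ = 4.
Block sizes for λ = 4: [3, 1]

Step 1 — from the characteristic polynomial, algebraic multiplicity of λ = 4 is 4. From dim ker(A − (4)·I) = 2, there are exactly 2 Jordan blocks for λ = 4.
Step 2 — from the minimal polynomial, the factor (x − 4)^3 tells us the largest block for λ = 4 has size 3.
Step 3 — with total size 4, 2 blocks, and largest block 3, the block sizes (in nonincreasing order) are [3, 1].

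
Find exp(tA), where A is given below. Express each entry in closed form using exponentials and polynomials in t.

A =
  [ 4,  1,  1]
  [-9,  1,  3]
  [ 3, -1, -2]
e^{tA} =
  [3*t^2*exp(t)/2 + 3*t*exp(t) + exp(t), t^2*exp(t) + t*exp(t), 3*t^2*exp(t)/2 + t*exp(t)]
  [-9*t^2*exp(t) - 9*t*exp(t), -6*t^2*exp(t) + exp(t), -9*t^2*exp(t) + 3*t*exp(t)]
  [9*t^2*exp(t)/2 + 3*t*exp(t), 3*t^2*exp(t) - t*exp(t), 9*t^2*exp(t)/2 - 3*t*exp(t) + exp(t)]

Strategy: write A = P · J · P⁻¹ where J is a Jordan canonical form, so e^{tA} = P · e^{tJ} · P⁻¹, and e^{tJ} can be computed block-by-block.

A has Jordan form
J =
  [1, 1, 0]
  [0, 1, 1]
  [0, 0, 1]
(up to reordering of blocks).

Per-block formulas:
  For a 3×3 Jordan block J_3(1): exp(t · J_3(1)) = e^(1t)·(I + t·N + (t^2/2)·N^2), where N is the 3×3 nilpotent shift.

After assembling e^{tJ} and conjugating by P, we get:

e^{tA} =
  [3*t^2*exp(t)/2 + 3*t*exp(t) + exp(t), t^2*exp(t) + t*exp(t), 3*t^2*exp(t)/2 + t*exp(t)]
  [-9*t^2*exp(t) - 9*t*exp(t), -6*t^2*exp(t) + exp(t), -9*t^2*exp(t) + 3*t*exp(t)]
  [9*t^2*exp(t)/2 + 3*t*exp(t), 3*t^2*exp(t) - t*exp(t), 9*t^2*exp(t)/2 - 3*t*exp(t) + exp(t)]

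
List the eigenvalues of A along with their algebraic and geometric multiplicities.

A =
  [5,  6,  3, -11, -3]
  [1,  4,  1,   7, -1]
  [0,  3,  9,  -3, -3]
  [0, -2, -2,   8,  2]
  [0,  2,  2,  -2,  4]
λ = 6: alg = 5, geom = 3

Step 1 — factor the characteristic polynomial to read off the algebraic multiplicities:
  χ_A(x) = (x - 6)^5

Step 2 — compute geometric multiplicities via the rank-nullity identity g(λ) = n − rank(A − λI):
  rank(A − (6)·I) = 2, so dim ker(A − (6)·I) = n − 2 = 3

Summary:
  λ = 6: algebraic multiplicity = 5, geometric multiplicity = 3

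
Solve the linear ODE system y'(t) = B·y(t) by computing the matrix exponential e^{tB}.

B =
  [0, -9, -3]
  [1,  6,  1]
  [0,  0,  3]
e^{tB} =
  [-3*t*exp(3*t) + exp(3*t), -9*t*exp(3*t), -3*t*exp(3*t)]
  [t*exp(3*t), 3*t*exp(3*t) + exp(3*t), t*exp(3*t)]
  [0, 0, exp(3*t)]

Strategy: write B = P · J · P⁻¹ where J is a Jordan canonical form, so e^{tB} = P · e^{tJ} · P⁻¹, and e^{tJ} can be computed block-by-block.

B has Jordan form
J =
  [3, 1, 0]
  [0, 3, 0]
  [0, 0, 3]
(up to reordering of blocks).

Per-block formulas:
  For a 2×2 Jordan block J_2(3): exp(t · J_2(3)) = e^(3t)·(I + t·N), where N is the 2×2 nilpotent shift.
  For a 1×1 block at λ = 3: exp(t · [3]) = [e^(3t)].

After assembling e^{tJ} and conjugating by P, we get:

e^{tB} =
  [-3*t*exp(3*t) + exp(3*t), -9*t*exp(3*t), -3*t*exp(3*t)]
  [t*exp(3*t), 3*t*exp(3*t) + exp(3*t), t*exp(3*t)]
  [0, 0, exp(3*t)]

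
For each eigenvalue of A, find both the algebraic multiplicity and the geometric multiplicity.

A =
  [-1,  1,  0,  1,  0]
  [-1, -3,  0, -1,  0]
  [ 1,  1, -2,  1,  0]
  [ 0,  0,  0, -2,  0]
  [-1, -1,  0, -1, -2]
λ = -2: alg = 5, geom = 4

Step 1 — factor the characteristic polynomial to read off the algebraic multiplicities:
  χ_A(x) = (x + 2)^5

Step 2 — compute geometric multiplicities via the rank-nullity identity g(λ) = n − rank(A − λI):
  rank(A − (-2)·I) = 1, so dim ker(A − (-2)·I) = n − 1 = 4

Summary:
  λ = -2: algebraic multiplicity = 5, geometric multiplicity = 4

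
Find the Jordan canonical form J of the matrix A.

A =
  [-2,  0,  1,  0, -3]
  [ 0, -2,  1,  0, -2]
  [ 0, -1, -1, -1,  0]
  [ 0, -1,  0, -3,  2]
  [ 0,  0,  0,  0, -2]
J_3(-2) ⊕ J_2(-2)

The characteristic polynomial is
  det(x·I − A) = x^5 + 10*x^4 + 40*x^3 + 80*x^2 + 80*x + 32 = (x + 2)^5

Eigenvalues and multiplicities (the geometric multiplicity of λ is n − rank(A − λI), which equals the number of Jordan blocks for λ):
  λ = -2: algebraic multiplicity = 5, geometric multiplicity = 2

Determining the block sizes for each eigenvalue:
  λ = -2: with am = 5 and gm = 2, the partition is not yet determined (e.g. several partitions of 5 into 2 parts exist). Let N = A − (-2)·I. Computing rank(N^1) = 3, rank(N^2) = 1, rank(N^3) = 0; the number of blocks of size ≥ j is rank(N^{j−1}) − rank(N^j), giving [2, 2, 1]. So we have 1 block(s) of size 3, 1 block(s) of size 2 → block sizes [3, 2]

Assembling the blocks gives a Jordan form
J =
  [-2,  1,  0,  0,  0]
  [ 0, -2,  1,  0,  0]
  [ 0,  0, -2,  0,  0]
  [ 0,  0,  0, -2,  1]
  [ 0,  0,  0,  0, -2]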